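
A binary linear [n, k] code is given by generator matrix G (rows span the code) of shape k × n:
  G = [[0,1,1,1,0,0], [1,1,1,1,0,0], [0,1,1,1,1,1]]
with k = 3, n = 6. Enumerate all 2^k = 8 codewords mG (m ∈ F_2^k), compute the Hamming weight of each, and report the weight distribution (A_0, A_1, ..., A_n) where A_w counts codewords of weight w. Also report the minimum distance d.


Weight distribution: A_0 = 1, A_1 = 1, A_2 = 1, A_3 = 2, A_4 = 1, A_5 = 1, A_6 = 1. Minimum distance d = 1.

Enumerate all 2^3 = 8 messages m ∈ F_2^3.
For each, compute codeword c = mG in F_2^6, then tally its weight.
  m = 000 → c = 000000, weight = 0.
  m = 100 → c = 011100, weight = 3.
  m = 010 → c = 111100, weight = 4.
  m = 110 → c = 100000, weight = 1.
  m = 001 → c = 011111, weight = 5.
  m = 101 → c = 000011, weight = 2.
  m = 011 → c = 100011, weight = 3.
  m = 111 → c = 111111, weight = 6.
Tally weights:
  weight 0: 1 codewords.
  weight 1: 1 codewords.
  weight 2: 1 codewords.
  weight 3: 2 codewords.
  weight 4: 1 codewords.
  weight 5: 1 codewords.
  weight 6: 1 codewords.
Minimum distance d = smallest w > 0 with A_w > 0 = 1.
Sanity: Σ A_w = 8 = 2^3 = 8 ✓.


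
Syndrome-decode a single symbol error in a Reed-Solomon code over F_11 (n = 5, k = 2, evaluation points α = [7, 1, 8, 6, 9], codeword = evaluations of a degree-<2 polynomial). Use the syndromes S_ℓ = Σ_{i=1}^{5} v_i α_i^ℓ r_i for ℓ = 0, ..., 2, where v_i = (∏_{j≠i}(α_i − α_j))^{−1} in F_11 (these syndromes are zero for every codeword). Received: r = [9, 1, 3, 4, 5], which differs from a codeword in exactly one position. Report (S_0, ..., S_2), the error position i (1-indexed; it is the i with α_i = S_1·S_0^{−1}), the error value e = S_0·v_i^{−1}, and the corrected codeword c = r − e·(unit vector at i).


S = (2, 7, 8), error at position 5, error magnitude e = 8, c = [9, 1, 3, 4, 8].

Step 1: column multipliers v_i = (∏_{j≠i}(α_i − α_j))^{−1} mod 11.
  i = 1 (α = 7): (7−1)(7−8)(7−6)(7−9) = 6·(−1)·1·(−2) = 12 ≡ 1, so v_1 = 1^{−1} = 1 (mod 11).
  i = 2 (α = 1): (1−7)(1−8)(1−6)(1−9) = (−6)·(−7)·(−5)·(−8) = 1680 ≡ 8, so v_2 = 8^{−1} = 7 (mod 11).
  i = 3 (α = 8): (8−7)(8−1)(8−6)(8−9) = 1·7·2·(−1) = −14 ≡ 8, so v_3 = 8^{−1} = 7 (mod 11).
  i = 4 (α = 6): (6−7)(6−1)(6−8)(6−9) = (−1)·5·(−2)·(−3) = −30 ≡ 3, so v_4 = 3^{−1} = 4 (mod 11).
  i = 5 (α = 9): (9−7)(9−1)(9−8)(9−6) = 2·8·1·3 = 48 ≡ 4, so v_5 = 4^{−1} = 3 (mod 11).
  v = [1, 7, 7, 4, 3].
Step 2: syndromes of r = [9, 1, 3, 4, 5] (all sums mod 11).
  S_0 = Σ v_i r_i = 1·9 + 7·1 + 7·3 + 4·4 + 3·5 = 68 ≡ 2.
  S_1 = Σ v_i α_i r_i = 1·7·9 + 7·1·1 + 7·8·3 + 4·6·4 + 3·9·5 = 469 ≡ 7.
  α_i^2 mod 11 = [5, 1, 9, 3, 4].
  S_2 = Σ v_i α_i^2 r_i = 1·5·9 + 7·1·1 + 7·9·3 + 4·3·4 + 3·4·5 = 349 ≡ 8.
  S = (2, 7, 8) ≠ 0, so r is not a codeword (an error is present).
Step 3: locate the error. For a single error e at position i, S_ℓ = v_i·e·α_i^ℓ, so α_err = S_1/S_0.
  S_0^{−1} = 2^{−1} = 6 (mod 11), so α_err = 7·6 = 42 ≡ 9 = α_5. Error position i = 5.
  Consistency check: S_2/S_1 = 8·8 = 64 ≡ 9 = α_err ✓ (single-error assumption holds).
Step 4: error magnitude e = S_0/v_5 = S_0·∏_{j≠5}(α_5 − α_j) = 2·4 = 8 ≡ 8 (mod 11).
Step 5: correct position 5: c_5 = r_5 − e = 5 − 8 ≡ 8 (mod 11). Hence c = [9, 1, 3, 4, 8].
  Check: interpolating c through the α_i gives m(x) = 7 + 5·x (degree < 2) with m(α_i) = c_i for every i, so c is indeed a codeword.


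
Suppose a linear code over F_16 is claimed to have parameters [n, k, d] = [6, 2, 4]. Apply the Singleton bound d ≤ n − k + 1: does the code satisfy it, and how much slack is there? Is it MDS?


Singleton RHS = n − k + 1 = 5, slack = 1, bound satisfied, not MDS.

Singleton bound: d ≤ n − k + 1.
Here n = 6, k = 2, so n − k + 1 = 5.
Given d = 4, check d ≤ 5: YES.
Slack = (n − k + 1) − d = 1.
The code is NOT MDS (slack = 1 > 0).
Description: the claimed parameters are [6, 2, 4]_16; such a code would be non-MDS.


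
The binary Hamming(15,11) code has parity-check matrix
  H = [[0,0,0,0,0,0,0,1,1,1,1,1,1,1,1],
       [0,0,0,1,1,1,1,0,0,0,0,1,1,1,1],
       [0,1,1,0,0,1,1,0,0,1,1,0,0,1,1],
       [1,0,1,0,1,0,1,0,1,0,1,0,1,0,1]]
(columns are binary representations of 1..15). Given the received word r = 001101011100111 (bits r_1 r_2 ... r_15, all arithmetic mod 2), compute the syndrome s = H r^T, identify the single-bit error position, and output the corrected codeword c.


s = (0, 1, 1, 0)^T, error position = 6, corrected codeword c = 001100011100111

Compute s = H r^T mod 2 one row at a time:
  s_1 = 1 + 1 + 1 + 0 + 0 + 1 + 1 + 1 = 6 ≡ 0 (mod 2).
  s_2 = 1 + 0 + 1 + 0 + 0 + 1 + 1 + 1 = 5 ≡ 1 (mod 2).
  s_3 = 0 + 1 + 1 + 0 + 1 + 0 + 1 + 1 = 5 ≡ 1 (mod 2).
  s_4 = 0 + 1 + 0 + 0 + 1 + 0 + 1 + 1 = 4 ≡ 0 (mod 2).
s = (0, 1, 1, 0)^T — this equals column 6 of H (binary 0110), so error is at position 6.
Correct: flip bit 6 of r = 001101011100111 to get c = 001100011100111.


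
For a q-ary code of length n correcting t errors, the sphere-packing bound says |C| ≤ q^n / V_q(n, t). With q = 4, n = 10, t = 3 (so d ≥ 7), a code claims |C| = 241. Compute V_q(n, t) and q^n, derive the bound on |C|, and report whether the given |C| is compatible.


V_q(n, t) = 3676, q^n = 1048576, Hamming bound = 285, |C| = 241 ≤ bound (satisfied).

Step 1: Compute V_q(n, t) = Σ_{j=0}^3 C(n, j) (q−1)^j.
  j = 0: C(10,0)·(3)^0 = 1·1 = 1.
  j = 1: C(10,1)·(3)^1 = 10·3 = 30.
  j = 2: C(10,2)·(3)^2 = 45·9 = 405.
  j = 3: C(10,3)·(3)^3 = 120·27 = 3240.
  V_q(n, t) = 1 + 30 + 405 + 3240 = 3676.
Step 2: q^n = 4^10 = 1048576.
Step 3: Hamming bound ⌊q^n / V_q(n,t)⌋ = ⌊1048576/3676⌋ = 285.
Step 4: Compare |C| = 241 to 285: satisfied.
The claimed |C| lies below the Hamming bound.


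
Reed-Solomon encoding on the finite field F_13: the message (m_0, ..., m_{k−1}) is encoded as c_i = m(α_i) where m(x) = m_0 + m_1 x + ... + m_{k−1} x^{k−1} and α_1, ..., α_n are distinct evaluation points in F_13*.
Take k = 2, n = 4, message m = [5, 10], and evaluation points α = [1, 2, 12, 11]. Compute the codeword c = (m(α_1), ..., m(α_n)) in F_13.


c = [2, 12, 8, 11]

Message polynomial: m(x) = 5 + 10·x (mod 13).
For each evaluation point α_i, compute m(α_i) mod 13:
  α_1 = 1: Horner steps 10 → 2, so m(1) = 2.
  α_2 = 2: Horner steps 10 → 12, so m(2) = 12.
  α_3 = 12: Horner steps 10 → 8, so m(12) = 8.
  α_4 = 11: Horner steps 10 → 11, so m(11) = 11.
Codeword c = [2, 12, 8, 11] ∈ F_13^4.


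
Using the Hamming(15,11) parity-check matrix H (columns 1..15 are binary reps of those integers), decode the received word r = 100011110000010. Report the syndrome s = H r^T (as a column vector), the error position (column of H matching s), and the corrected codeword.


s = (0, 0, 1, 1)^T, error position = 3, corrected codeword c = 101011110000010

Compute s = H r^T mod 2 one row at a time:
  s_1 = 1 + 0 + 0 + 0 + 0 + 0 + 1 + 0 = 2 ≡ 0 (mod 2).
  s_2 = 0 + 1 + 1 + 1 + 0 + 0 + 1 + 0 = 4 ≡ 0 (mod 2).
  s_3 = 0 + 0 + 1 + 1 + 0 + 0 + 1 + 0 = 3 ≡ 1 (mod 2).
  s_4 = 1 + 0 + 1 + 1 + 0 + 0 + 0 + 0 = 3 ≡ 1 (mod 2).
s = (0, 0, 1, 1)^T — this equals column 3 of H (binary 0011), so error is at position 3.
Correct: flip bit 3 of r = 100011110000010 to get c = 101011110000010.


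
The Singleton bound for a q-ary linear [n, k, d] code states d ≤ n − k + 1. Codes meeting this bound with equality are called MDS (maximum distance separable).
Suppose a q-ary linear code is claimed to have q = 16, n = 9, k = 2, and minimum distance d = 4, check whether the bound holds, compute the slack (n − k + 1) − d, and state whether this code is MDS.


Singleton RHS = n − k + 1 = 8, slack = 4, bound satisfied, not MDS.

Singleton bound: d ≤ n − k + 1.
Here n = 9, k = 2, so n − k + 1 = 8.
Given d = 4, check d ≤ 8: YES.
Slack = (n − k + 1) − d = 4.
The code is NOT MDS (slack = 4 > 0).
Description: the claimed parameters are [9, 2, 4]_16; such a code would be non-MDS.


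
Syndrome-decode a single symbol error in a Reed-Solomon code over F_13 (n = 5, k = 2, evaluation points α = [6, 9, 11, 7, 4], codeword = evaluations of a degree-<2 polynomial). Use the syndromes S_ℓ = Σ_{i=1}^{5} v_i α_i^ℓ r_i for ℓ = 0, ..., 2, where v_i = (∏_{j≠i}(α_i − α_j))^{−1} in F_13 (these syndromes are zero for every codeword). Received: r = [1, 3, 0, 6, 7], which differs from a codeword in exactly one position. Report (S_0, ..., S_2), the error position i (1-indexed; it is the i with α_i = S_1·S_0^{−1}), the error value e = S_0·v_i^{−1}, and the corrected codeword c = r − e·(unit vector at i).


S = (8, 6, 11), error at position 5, error magnitude e = 3, c = [1, 3, 0, 6, 4].

Step 1: column multipliers v_i = (∏_{j≠i}(α_i − α_j))^{−1} mod 13.
  i = 1 (α = 6): (6−9)(6−11)(6−7)(6−4) = (−3)·(−5)·(−1)·2 = −30 ≡ 9, so v_1 = 9^{−1} = 3 (mod 13).
  i = 2 (α = 9): (9−6)(9−11)(9−7)(9−4) = 3·(−2)·2·5 = −60 ≡ 5, so v_2 = 5^{−1} = 8 (mod 13).
  i = 3 (α = 11): (11−6)(11−9)(11−7)(11−4) = 5·2·4·7 = 280 ≡ 7, so v_3 = 7^{−1} = 2 (mod 13).
  i = 4 (α = 7): (7−6)(7−9)(7−11)(7−4) = 1·(−2)·(−4)·3 = 24 ≡ 11, so v_4 = 11^{−1} = 6 (mod 13).
  i = 5 (α = 4): (4−6)(4−9)(4−11)(4−7) = (−2)·(−5)·(−7)·(−3) = 210 ≡ 2, so v_5 = 2^{−1} = 7 (mod 13).
  v = [3, 8, 2, 6, 7].
Step 2: syndromes of r = [1, 3, 0, 6, 7] (all sums mod 13).
  S_0 = Σ v_i r_i = 3·1 + 8·3 + 2·0 + 6·6 + 7·7 = 112 ≡ 8.
  S_1 = Σ v_i α_i r_i = 3·6·1 + 8·9·3 + 2·11·0 + 6·7·6 + 7·4·7 = 682 ≡ 6.
  α_i^2 mod 13 = [10, 3, 4, 10, 3].
  S_2 = Σ v_i α_i^2 r_i = 3·10·1 + 8·3·3 + 2·4·0 + 6·10·6 + 7·3·7 = 609 ≡ 11.
  S = (8, 6, 11) ≠ 0, so r is not a codeword (an error is present).
Step 3: locate the error. For a single error e at position i, S_ℓ = v_i·e·α_i^ℓ, so α_err = S_1/S_0.
  S_0^{−1} = 8^{−1} = 5 (mod 13), so α_err = 6·5 = 30 ≡ 4 = α_5. Error position i = 5.
  Consistency check: S_2/S_1 = 11·11 = 121 ≡ 4 = α_err ✓ (single-error assumption holds).
Step 4: error magnitude e = S_0/v_5 = S_0·∏_{j≠5}(α_5 − α_j) = 8·2 = 16 ≡ 3 (mod 13).
Step 5: correct position 5: c_5 = r_5 − e = 7 − 3 ≡ 4 (mod 13). Hence c = [1, 3, 0, 6, 4].
  Check: interpolating c through the α_i gives m(x) = 10 + 5·x (degree < 2) with m(α_i) = c_i for every i, so c is indeed a codeword.


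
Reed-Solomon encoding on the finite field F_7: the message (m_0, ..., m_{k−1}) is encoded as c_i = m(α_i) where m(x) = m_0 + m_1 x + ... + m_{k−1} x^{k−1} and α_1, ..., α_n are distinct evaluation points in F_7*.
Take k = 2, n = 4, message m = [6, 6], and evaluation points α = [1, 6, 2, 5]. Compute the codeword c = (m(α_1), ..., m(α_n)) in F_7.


c = [5, 0, 4, 1]

Message polynomial: m(x) = 6 + 6·x (mod 7).
For each evaluation point α_i, compute m(α_i) mod 7:
  α_1 = 1: Horner steps 6 → 5, so m(1) = 5.
  α_2 = 6: Horner steps 6 → 0, so m(6) = 0.
  α_3 = 2: Horner steps 6 → 4, so m(2) = 4.
  α_4 = 5: Horner steps 6 → 1, so m(5) = 1.
Codeword c = [5, 0, 4, 1] ∈ F_7^4.


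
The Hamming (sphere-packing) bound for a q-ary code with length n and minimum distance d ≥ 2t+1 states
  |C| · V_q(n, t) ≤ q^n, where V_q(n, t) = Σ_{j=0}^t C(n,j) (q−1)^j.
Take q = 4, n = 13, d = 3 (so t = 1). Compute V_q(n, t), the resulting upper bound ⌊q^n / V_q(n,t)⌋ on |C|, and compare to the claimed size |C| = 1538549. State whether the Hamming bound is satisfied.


V_q(n, t) = 40, q^n = 67108864, Hamming bound = 1677721, |C| = 1538549 ≤ bound (satisfied).

Step 1: Compute V_q(n, t) = Σ_{j=0}^1 C(n, j) (q−1)^j.
  j = 0: C(13,0)·(3)^0 = 1·1 = 1.
  j = 1: C(13,1)·(3)^1 = 13·3 = 39.
  V_q(n, t) = 1 + 39 = 40.
Step 2: q^n = 4^13 = 67108864.
Step 3: Hamming bound ⌊q^n / V_q(n,t)⌋ = ⌊67108864/40⌋ = 1677721.
Step 4: Compare |C| = 1538549 to 1677721: satisfied.
The claimed |C| lies below the Hamming bound.


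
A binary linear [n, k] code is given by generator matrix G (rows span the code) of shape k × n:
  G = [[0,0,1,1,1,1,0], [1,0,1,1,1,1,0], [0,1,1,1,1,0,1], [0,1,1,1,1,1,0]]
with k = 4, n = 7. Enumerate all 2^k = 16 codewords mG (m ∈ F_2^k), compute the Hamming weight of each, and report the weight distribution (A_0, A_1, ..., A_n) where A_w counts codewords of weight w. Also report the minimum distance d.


Weight distribution: A_0 = 1, A_1 = 2, A_2 = 2, A_3 = 2, A_4 = 3, A_5 = 4, A_6 = 2. Minimum distance d = 1.

Enumerate all 2^4 = 16 messages m ∈ F_2^4.
For each, compute codeword c = mG in F_2^7, then tally its weight.
  m = 0000 → c = 0000000, weight = 0.
  m = 1000 → c = 0011110, weight = 4.
  m = 0100 → c = 1011110, weight = 5.
  m = 1100 → c = 1000000, weight = 1.
  m = 0010 → c = 0111101, weight = 5.
  m = 1010 → c = 0100011, weight = 3.
  m = 0110 → c = 1100011, weight = 4.
  m = 1110 → c = 1111101, weight = 6.
  m = 0001 → c = 0111110, weight = 5.
  m = 1001 → c = 0100000, weight = 1.
  m = 0101 → c = 1100000, weight = 2.
  m = 1101 → c = 1111110, weight = 6.
  m = 0011 → c = 0000011, weight = 2.
  m = 1011 → c = 0011101, weight = 4.
  m = 0111 → c = 1011101, weight = 5.
  m = 1111 → c = 1000011, weight = 3.
Tally weights:
  weight 0: 1 codewords.
  weight 1: 2 codewords.
  weight 2: 2 codewords.
  weight 3: 2 codewords.
  weight 4: 3 codewords.
  weight 5: 4 codewords.
  weight 6: 2 codewords.
Minimum distance d = smallest w > 0 with A_w > 0 = 1.
Sanity: Σ A_w = 16 = 2^4 = 16 ✓.


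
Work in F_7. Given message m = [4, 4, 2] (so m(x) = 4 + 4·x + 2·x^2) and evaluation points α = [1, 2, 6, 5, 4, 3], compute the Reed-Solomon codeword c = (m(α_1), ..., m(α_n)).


c = [3, 6, 2, 4, 3, 6]

Message polynomial: m(x) = 4 + 4·x + 2·x^2 (mod 7).
For each evaluation point α_i, compute m(α_i) mod 7:
  α_1 = 1: Horner steps 2 → 6 → 3, so m(1) = 3.
  α_2 = 2: Horner steps 2 → 1 → 6, so m(2) = 6.
  α_3 = 6: Horner steps 2 → 2 → 2, so m(6) = 2.
  α_4 = 5: Horner steps 2 → 0 → 4, so m(5) = 4.
  α_5 = 4: Horner steps 2 → 5 → 3, so m(4) = 3.
  α_6 = 3: Horner steps 2 → 3 → 6, so m(3) = 6.
Codeword c = [3, 6, 2, 4, 3, 6] ∈ F_7^6.


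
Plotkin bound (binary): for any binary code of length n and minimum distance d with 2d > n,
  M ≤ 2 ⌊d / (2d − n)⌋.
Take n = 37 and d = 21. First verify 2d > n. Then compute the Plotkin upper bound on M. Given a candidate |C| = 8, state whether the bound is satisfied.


Plotkin bound M ≤ 8; given |C| = 8 ≤ bound (satisfied).

Check applicability: 2d = 42, n = 37.
2d − n = 5 > 0, so Plotkin applies.
Compute d/(2d−n) = 21/5 ≈ 4.2000.
⌊d/(2d−n)⌋ = 4.
Plotkin bound: M ≤ 2·4 = 8.
Given |C| = 8, check: satisfied.
This |C| is at the Plotkin bound.


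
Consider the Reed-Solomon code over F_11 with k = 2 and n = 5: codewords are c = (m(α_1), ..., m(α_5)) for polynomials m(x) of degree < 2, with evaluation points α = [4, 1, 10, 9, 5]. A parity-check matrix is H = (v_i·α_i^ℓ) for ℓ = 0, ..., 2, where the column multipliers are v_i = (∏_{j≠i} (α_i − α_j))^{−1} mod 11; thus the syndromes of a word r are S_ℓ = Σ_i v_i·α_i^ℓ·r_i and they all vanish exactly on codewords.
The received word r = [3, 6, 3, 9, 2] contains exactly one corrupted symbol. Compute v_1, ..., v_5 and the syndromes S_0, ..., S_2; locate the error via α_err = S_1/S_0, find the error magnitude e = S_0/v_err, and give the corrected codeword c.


S = (1, 10, 1), error at position 3, error magnitude e = 6, c = [3, 6, 8, 9, 2].

Step 1: column multipliers v_i = (∏_{j≠i}(α_i − α_j))^{−1} mod 11.
  i = 1 (α = 4): (4−1)(4−10)(4−9)(4−5) = 3·(−6)·(−5)·(−1) = −90 ≡ 9, so v_1 = 9^{−1} = 5 (mod 11).
  i = 2 (α = 1): (1−4)(1−10)(1−9)(1−5) = (−3)·(−9)·(−8)·(−4) = 864 ≡ 6, so v_2 = 6^{−1} = 2 (mod 11).
  i = 3 (α = 10): (10−4)(10−1)(10−9)(10−5) = 6·9·1·5 = 270 ≡ 6, so v_3 = 6^{−1} = 2 (mod 11).
  i = 4 (α = 9): (9−4)(9−1)(9−10)(9−5) = 5·8·(−1)·4 = −160 ≡ 5, so v_4 = 5^{−1} = 9 (mod 11).
  i = 5 (α = 5): (5−4)(5−1)(5−10)(5−9) = 1·4·(−5)·(−4) = 80 ≡ 3, so v_5 = 3^{−1} = 4 (mod 11).
  v = [5, 2, 2, 9, 4].
Step 2: syndromes of r = [3, 6, 3, 9, 2] (all sums mod 11).
  S_0 = Σ v_i r_i = 5·3 + 2·6 + 2·3 + 9·9 + 4·2 = 122 ≡ 1.
  S_1 = Σ v_i α_i r_i = 5·4·3 + 2·1·6 + 2·10·3 + 9·9·9 + 4·5·2 = 901 ≡ 10.
  α_i^2 mod 11 = [5, 1, 1, 4, 3].
  S_2 = Σ v_i α_i^2 r_i = 5·5·3 + 2·1·6 + 2·1·3 + 9·4·9 + 4·3·2 = 441 ≡ 1.
  S = (1, 10, 1) ≠ 0, so r is not a codeword (an error is present).
Step 3: locate the error. For a single error e at position i, S_ℓ = v_i·e·α_i^ℓ, so α_err = S_1/S_0.
  S_0^{−1} = 1^{−1} = 1 (mod 11), so α_err = 10·1 = 10 ≡ 10 = α_3. Error position i = 3.
  Consistency check: S_2/S_1 = 1·10 = 10 ≡ 10 = α_err ✓ (single-error assumption holds).
Step 4: error magnitude e = S_0/v_3 = S_0·∏_{j≠3}(α_3 − α_j) = 1·6 = 6 ≡ 6 (mod 11).
Step 5: correct position 3: c_3 = r_3 − e = 3 − 6 ≡ 8 (mod 11). Hence c = [3, 6, 8, 9, 2].
  Check: interpolating c through the α_i gives m(x) = 7 + 10·x (degree < 2) with m(α_i) = c_i for every i, so c is indeed a codeword.


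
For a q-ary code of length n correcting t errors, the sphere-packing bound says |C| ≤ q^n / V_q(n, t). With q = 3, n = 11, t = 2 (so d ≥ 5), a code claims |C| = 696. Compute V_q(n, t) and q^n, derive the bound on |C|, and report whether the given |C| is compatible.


V_q(n, t) = 243, q^n = 177147, Hamming bound = 729, |C| = 696 ≤ bound (satisfied).

Step 1: Compute V_q(n, t) = Σ_{j=0}^2 C(n, j) (q−1)^j.
  j = 0: C(11,0)·(2)^0 = 1·1 = 1.
  j = 1: C(11,1)·(2)^1 = 11·2 = 22.
  j = 2: C(11,2)·(2)^2 = 55·4 = 220.
  V_q(n, t) = 1 + 22 + 220 = 243.
Step 2: q^n = 3^11 = 177147.
Step 3: Hamming bound ⌊q^n / V_q(n,t)⌋ = ⌊177147/243⌋ = 729.
Step 4: Compare |C| = 696 to 729: satisfied.
The claimed |C| lies below the Hamming bound.


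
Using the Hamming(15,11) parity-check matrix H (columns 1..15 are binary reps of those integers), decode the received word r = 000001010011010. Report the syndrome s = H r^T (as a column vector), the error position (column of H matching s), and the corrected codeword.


s = (0, 1, 1, 1)^T, error position = 7, corrected codeword c = 000001110011010

Compute s = H r^T mod 2 one row at a time:
  s_1 = 1 + 0 + 0 + 1 + 1 + 0 + 1 + 0 = 4 ≡ 0 (mod 2).
  s_2 = 0 + 0 + 1 + 0 + 1 + 0 + 1 + 0 = 3 ≡ 1 (mod 2).
  s_3 = 0 + 0 + 1 + 0 + 0 + 1 + 1 + 0 = 3 ≡ 1 (mod 2).
  s_4 = 0 + 0 + 0 + 0 + 0 + 1 + 0 + 0 = 1 ≡ 1 (mod 2).
s = (0, 1, 1, 1)^T — this equals column 7 of H (binary 0111), so error is at position 7.
Correct: flip bit 7 of r = 000001010011010 to get c = 000001110011010.


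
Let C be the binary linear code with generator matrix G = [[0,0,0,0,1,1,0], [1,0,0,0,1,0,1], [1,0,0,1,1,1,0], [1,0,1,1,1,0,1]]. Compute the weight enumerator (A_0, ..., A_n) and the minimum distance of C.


Weight distribution: A_0 = 1, A_2 = 4, A_3 = 6, A_4 = 3, A_5 = 2. Minimum distance d = 2.

Enumerate all 2^4 = 16 messages m ∈ F_2^4.
For each, compute codeword c = mG in F_2^7, then tally its weight.
  m = 0000 → c = 0000000, weight = 0.
  m = 1000 → c = 0000110, weight = 2.
  m = 0100 → c = 1000101, weight = 3.
  m = 1100 → c = 1000011, weight = 3.
  m = 0010 → c = 1001110, weight = 4.
  m = 1010 → c = 1001000, weight = 2.
  m = 0110 → c = 0001011, weight = 3.
  m = 1110 → c = 0001101, weight = 3.
  m = 0001 → c = 1011101, weight = 5.
  m = 1001 → c = 1011011, weight = 5.
  m = 0101 → c = 0011000, weight = 2.
  m = 1101 → c = 0011110, weight = 4.
  m = 0011 → c = 0010011, weight = 3.
  m = 1011 → c = 0010101, weight = 3.
  m = 0111 → c = 1010110, weight = 4.
  m = 1111 → c = 1010000, weight = 2.
Tally weights:
  weight 0: 1 codewords.
  weight 2: 4 codewords.
  weight 3: 6 codewords.
  weight 4: 3 codewords.
  weight 5: 2 codewords.
Minimum distance d = smallest w > 0 with A_w > 0 = 2.
Sanity: Σ A_w = 16 = 2^4 = 16 ✓.


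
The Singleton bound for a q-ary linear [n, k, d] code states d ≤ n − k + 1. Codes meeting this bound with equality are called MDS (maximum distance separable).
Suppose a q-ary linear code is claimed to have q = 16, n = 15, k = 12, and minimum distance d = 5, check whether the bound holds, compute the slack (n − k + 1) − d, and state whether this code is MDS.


Singleton RHS = n − k + 1 = 4, slack = -1, bound violated (no such code; not MDS).

Singleton bound: d ≤ n − k + 1.
Here n = 15, k = 12, so n − k + 1 = 4.
Given d = 5, check d ≤ 4: NO.
Slack = (n − k + 1) − d = -1.
The slack is negative: d = 5 exceeds n − k + 1 = 4 by 1, so the Singleton bound is violated and no linear [15, 12, 5]_16 code can exist. In particular it is not MDS (MDS requires d = n − k + 1 exactly).
Description: the claimed parameters are [15, 12, 5]_16; such a code would be impossible (violates the Singleton bound).


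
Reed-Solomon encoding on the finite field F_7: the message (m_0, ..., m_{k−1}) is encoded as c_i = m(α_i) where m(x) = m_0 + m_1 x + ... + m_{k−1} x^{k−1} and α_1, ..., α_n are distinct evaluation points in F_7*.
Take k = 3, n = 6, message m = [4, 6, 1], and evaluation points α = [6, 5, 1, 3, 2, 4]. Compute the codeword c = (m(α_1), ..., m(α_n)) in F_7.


c = [6, 3, 4, 3, 6, 2]

Message polynomial: m(x) = 4 + 6·x + 1·x^2 (mod 7).
For each evaluation point α_i, compute m(α_i) mod 7:
  α_1 = 6: Horner steps 1 → 5 → 6, so m(6) = 6.
  α_2 = 5: Horner steps 1 → 4 → 3, so m(5) = 3.
  α_3 = 1: Horner steps 1 → 0 → 4, so m(1) = 4.
  α_4 = 3: Horner steps 1 → 2 → 3, so m(3) = 3.
  α_5 = 2: Horner steps 1 → 1 → 6, so m(2) = 6.
  α_6 = 4: Horner steps 1 → 3 → 2, so m(4) = 2.
Codeword c = [6, 3, 4, 3, 6, 2] ∈ F_7^6.


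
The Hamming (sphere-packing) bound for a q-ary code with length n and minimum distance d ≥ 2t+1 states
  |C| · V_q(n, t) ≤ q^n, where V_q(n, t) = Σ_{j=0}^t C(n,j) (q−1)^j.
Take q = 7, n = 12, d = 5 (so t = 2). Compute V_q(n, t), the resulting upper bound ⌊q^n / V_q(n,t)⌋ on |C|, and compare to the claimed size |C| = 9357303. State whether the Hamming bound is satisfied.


V_q(n, t) = 2449, q^n = 13841287201, Hamming bound = 5651811, |C| = 9357303 > bound (violated).

Step 1: Compute V_q(n, t) = Σ_{j=0}^2 C(n, j) (q−1)^j.
  j = 0: C(12,0)·(6)^0 = 1·1 = 1.
  j = 1: C(12,1)·(6)^1 = 12·6 = 72.
  j = 2: C(12,2)·(6)^2 = 66·36 = 2376.
  V_q(n, t) = 1 + 72 + 2376 = 2449.
Step 2: q^n = 7^12 = 13841287201.
Step 3: Hamming bound ⌊q^n / V_q(n,t)⌋ = ⌊13841287201/2449⌋ = 5651811.
Step 4: Compare |C| = 9357303 to 5651811: violated.
The claimed |C| lies above the Hamming bound, so no 7-ary code of length 12 with d ≥ 5 can have 9357303 codewords.


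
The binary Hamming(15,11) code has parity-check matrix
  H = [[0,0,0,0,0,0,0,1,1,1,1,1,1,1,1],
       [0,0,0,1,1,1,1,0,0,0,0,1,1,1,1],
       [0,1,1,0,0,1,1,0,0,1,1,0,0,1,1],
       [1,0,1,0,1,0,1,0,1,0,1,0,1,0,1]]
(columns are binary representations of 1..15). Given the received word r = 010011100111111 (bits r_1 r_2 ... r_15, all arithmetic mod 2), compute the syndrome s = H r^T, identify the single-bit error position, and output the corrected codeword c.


s = (0, 1, 1, 1)^T, error position = 7, corrected codeword c = 010011000111111

Compute s = H r^T mod 2 one row at a time:
  s_1 = 0 + 0 + 1 + 1 + 1 + 1 + 1 + 1 = 6 ≡ 0 (mod 2).
  s_2 = 0 + 1 + 1 + 1 + 1 + 1 + 1 + 1 = 7 ≡ 1 (mod 2).
  s_3 = 1 + 0 + 1 + 1 + 1 + 1 + 1 + 1 = 7 ≡ 1 (mod 2).
  s_4 = 0 + 0 + 1 + 1 + 0 + 1 + 1 + 1 = 5 ≡ 1 (mod 2).
s = (0, 1, 1, 1)^T — this equals column 7 of H (binary 0111), so error is at position 7.
Correct: flip bit 7 of r = 010011100111111 to get c = 010011000111111.


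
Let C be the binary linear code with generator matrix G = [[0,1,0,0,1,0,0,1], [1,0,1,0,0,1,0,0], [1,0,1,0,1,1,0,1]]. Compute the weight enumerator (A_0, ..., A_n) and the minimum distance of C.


Weight distribution: A_0 = 1, A_1 = 1, A_2 = 1, A_3 = 2, A_4 = 1, A_5 = 1, A_6 = 1. Minimum distance d = 1.

Enumerate all 2^3 = 8 messages m ∈ F_2^3.
For each, compute codeword c = mG in F_2^8, then tally its weight.
  m = 000 → c = 00000000, weight = 0.
  m = 100 → c = 01001001, weight = 3.
  m = 010 → c = 10100100, weight = 3.
  m = 110 → c = 11101101, weight = 6.
  m = 001 → c = 10101101, weight = 5.
  m = 101 → c = 11100100, weight = 4.
  m = 011 → c = 00001001, weight = 2.
  m = 111 → c = 01000000, weight = 1.
Tally weights:
  weight 0: 1 codewords.
  weight 1: 1 codewords.
  weight 2: 1 codewords.
  weight 3: 2 codewords.
  weight 4: 1 codewords.
  weight 5: 1 codewords.
  weight 6: 1 codewords.
Minimum distance d = smallest w > 0 with A_w > 0 = 1.
Sanity: Σ A_w = 8 = 2^3 = 8 ✓.


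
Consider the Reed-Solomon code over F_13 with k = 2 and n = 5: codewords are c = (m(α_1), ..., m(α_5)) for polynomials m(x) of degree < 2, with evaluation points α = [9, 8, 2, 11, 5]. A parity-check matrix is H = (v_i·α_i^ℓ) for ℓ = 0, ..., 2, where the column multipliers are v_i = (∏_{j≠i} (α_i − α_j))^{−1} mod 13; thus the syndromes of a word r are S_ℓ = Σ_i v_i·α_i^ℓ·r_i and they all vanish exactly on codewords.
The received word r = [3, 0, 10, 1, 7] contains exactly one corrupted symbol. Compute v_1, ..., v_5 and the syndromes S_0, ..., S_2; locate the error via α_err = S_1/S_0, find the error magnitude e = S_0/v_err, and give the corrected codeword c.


S = (11, 10, 2), error at position 2, error magnitude e = 9, c = [3, 4, 10, 1, 7].

Step 1: column multipliers v_i = (∏_{j≠i}(α_i − α_j))^{−1} mod 13.
  i = 1 (α = 9): (9−8)(9−2)(9−11)(9−5) = 1·7·(−2)·4 = −56 ≡ 9, so v_1 = 9^{−1} = 3 (mod 13).
  i = 2 (α = 8): (8−9)(8−2)(8−11)(8−5) = (−1)·6·(−3)·3 = 54 ≡ 2, so v_2 = 2^{−1} = 7 (mod 13).
  i = 3 (α = 2): (2−9)(2−8)(2−11)(2−5) = (−7)·(−6)·(−9)·(−3) = 1134 ≡ 3, so v_3 = 3^{−1} = 9 (mod 13).
  i = 4 (α = 11): (11−9)(11−8)(11−2)(11−5) = 2·3·9·6 = 324 ≡ 12, so v_4 = 12^{−1} = 12 (mod 13).
  i = 5 (α = 5): (5−9)(5−8)(5−2)(5−11) = (−4)·(−3)·3·(−6) = −216 ≡ 5, so v_5 = 5^{−1} = 8 (mod 13).
  v = [3, 7, 9, 12, 8].
Step 2: syndromes of r = [3, 0, 10, 1, 7] (all sums mod 13).
  S_0 = Σ v_i r_i = 3·3 + 7·0 + 9·10 + 12·1 + 8·7 = 167 ≡ 11.
  S_1 = Σ v_i α_i r_i = 3·9·3 + 7·8·0 + 9·2·10 + 12·11·1 + 8·5·7 = 673 ≡ 10.
  α_i^2 mod 13 = [3, 12, 4, 4, 12].
  S_2 = Σ v_i α_i^2 r_i = 3·3·3 + 7·12·0 + 9·4·10 + 12·4·1 + 8·12·7 = 1107 ≡ 2.
  S = (11, 10, 2) ≠ 0, so r is not a codeword (an error is present).
Step 3: locate the error. For a single error e at position i, S_ℓ = v_i·e·α_i^ℓ, so α_err = S_1/S_0.
  S_0^{−1} = 11^{−1} = 6 (mod 13), so α_err = 10·6 = 60 ≡ 8 = α_2. Error position i = 2.
  Consistency check: S_2/S_1 = 2·4 = 8 ≡ 8 = α_err ✓ (single-error assumption holds).
Step 4: error magnitude e = S_0/v_2 = S_0·∏_{j≠2}(α_2 − α_j) = 11·2 = 22 ≡ 9 (mod 13).
Step 5: correct position 2: c_2 = r_2 − e = 0 − 9 ≡ 4 (mod 13). Hence c = [3, 4, 10, 1, 7].
  Check: interpolating c through the α_i gives m(x) = 12 + 12·x (degree < 2) with m(α_i) = c_i for every i, so c is indeed a codeword.


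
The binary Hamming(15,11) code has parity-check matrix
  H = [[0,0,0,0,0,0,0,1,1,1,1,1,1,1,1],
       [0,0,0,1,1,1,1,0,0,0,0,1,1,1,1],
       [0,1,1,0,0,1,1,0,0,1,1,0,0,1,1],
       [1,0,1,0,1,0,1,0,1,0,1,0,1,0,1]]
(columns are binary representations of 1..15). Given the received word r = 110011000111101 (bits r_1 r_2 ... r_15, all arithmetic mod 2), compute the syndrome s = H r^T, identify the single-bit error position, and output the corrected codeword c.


s = (1, 1, 1, 1)^T, error position = 15, corrected codeword c = 110011000111100

Compute s = H r^T mod 2 one row at a time:
  s_1 = 0 + 0 + 1 + 1 + 1 + 1 + 0 + 1 = 5 ≡ 1 (mod 2).
  s_2 = 0 + 1 + 1 + 0 + 1 + 1 + 0 + 1 = 5 ≡ 1 (mod 2).
  s_3 = 1 + 0 + 1 + 0 + 1 + 1 + 0 + 1 = 5 ≡ 1 (mod 2).
  s_4 = 1 + 0 + 1 + 0 + 0 + 1 + 1 + 1 = 5 ≡ 1 (mod 2).
s = (1, 1, 1, 1)^T — this equals column 15 of H (binary 1111), so error is at position 15.
Correct: flip bit 15 of r = 110011000111101 to get c = 110011000111100.


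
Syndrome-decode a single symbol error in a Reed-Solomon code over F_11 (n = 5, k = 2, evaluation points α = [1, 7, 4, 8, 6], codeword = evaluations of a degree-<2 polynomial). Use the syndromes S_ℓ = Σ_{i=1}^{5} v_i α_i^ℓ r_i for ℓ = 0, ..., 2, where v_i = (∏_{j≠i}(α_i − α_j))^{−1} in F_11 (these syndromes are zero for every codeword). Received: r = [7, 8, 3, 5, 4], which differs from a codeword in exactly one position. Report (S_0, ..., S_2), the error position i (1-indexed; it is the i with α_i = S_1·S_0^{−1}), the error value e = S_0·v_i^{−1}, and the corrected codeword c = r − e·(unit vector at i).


S = (5, 2, 3), error at position 2, error magnitude e = 9, c = [7, 10, 3, 5, 4].

Step 1: column multipliers v_i = (∏_{j≠i}(α_i − α_j))^{−1} mod 11.
  i = 1 (α = 1): (1−7)(1−4)(1−8)(1−6) = (−6)·(−3)·(−7)·(−5) = 630 ≡ 3, so v_1 = 3^{−1} = 4 (mod 11).
  i = 2 (α = 7): (7−1)(7−4)(7−8)(7−6) = 6·3·(−1)·1 = −18 ≡ 4, so v_2 = 4^{−1} = 3 (mod 11).
  i = 3 (α = 4): (4−1)(4−7)(4−8)(4−6) = 3·(−3)·(−4)·(−2) = −72 ≡ 5, so v_3 = 5^{−1} = 9 (mod 11).
  i = 4 (α = 8): (8−1)(8−7)(8−4)(8−6) = 7·1·4·2 = 56 ≡ 1, so v_4 = 1^{−1} = 1 (mod 11).
  i = 5 (α = 6): (6−1)(6−7)(6−4)(6−8) = 5·(−1)·2·(−2) = 20 ≡ 9, so v_5 = 9^{−1} = 5 (mod 11).
  v = [4, 3, 9, 1, 5].
Step 2: syndromes of r = [7, 8, 3, 5, 4] (all sums mod 11).
  S_0 = Σ v_i r_i = 4·7 + 3·8 + 9·3 + 1·5 + 5·4 = 104 ≡ 5.
  S_1 = Σ v_i α_i r_i = 4·1·7 + 3·7·8 + 9·4·3 + 1·8·5 + 5·6·4 = 464 ≡ 2.
  α_i^2 mod 11 = [1, 5, 5, 9, 3].
  S_2 = Σ v_i α_i^2 r_i = 4·1·7 + 3·5·8 + 9·5·3 + 1·9·5 + 5·3·4 = 388 ≡ 3.
  S = (5, 2, 3) ≠ 0, so r is not a codeword (an error is present).
Step 3: locate the error. For a single error e at position i, S_ℓ = v_i·e·α_i^ℓ, so α_err = S_1/S_0.
  S_0^{−1} = 5^{−1} = 9 (mod 11), so α_err = 2·9 = 18 ≡ 7 = α_2. Error position i = 2.
  Consistency check: S_2/S_1 = 3·6 = 18 ≡ 7 = α_err ✓ (single-error assumption holds).
Step 4: error magnitude e = S_0/v_2 = S_0·∏_{j≠2}(α_2 − α_j) = 5·4 = 20 ≡ 9 (mod 11).
Step 5: correct position 2: c_2 = r_2 − e = 8 − 9 ≡ 10 (mod 11). Hence c = [7, 10, 3, 5, 4].
  Check: interpolating c through the α_i gives m(x) = 1 + 6·x (degree < 2) with m(α_i) = c_i for every i, so c is indeed a codeword.


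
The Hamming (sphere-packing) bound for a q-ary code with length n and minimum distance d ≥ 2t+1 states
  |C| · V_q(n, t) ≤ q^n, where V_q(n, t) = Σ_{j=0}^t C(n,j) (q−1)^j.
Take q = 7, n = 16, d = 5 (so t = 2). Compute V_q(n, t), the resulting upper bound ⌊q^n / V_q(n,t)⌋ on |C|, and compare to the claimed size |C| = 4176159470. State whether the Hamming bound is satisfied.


V_q(n, t) = 4417, q^n = 33232930569601, Hamming bound = 7523869270, |C| = 4176159470 ≤ bound (satisfied).

Step 1: Compute V_q(n, t) = Σ_{j=0}^2 C(n, j) (q−1)^j.
  j = 0: C(16,0)·(6)^0 = 1·1 = 1.
  j = 1: C(16,1)·(6)^1 = 16·6 = 96.
  j = 2: C(16,2)·(6)^2 = 120·36 = 4320.
  V_q(n, t) = 1 + 96 + 4320 = 4417.
Step 2: q^n = 7^16 = 33232930569601.
Step 3: Hamming bound ⌊q^n / V_q(n,t)⌋ = ⌊33232930569601/4417⌋ = 7523869270.
Step 4: Compare |C| = 4176159470 to 7523869270: satisfied.
The claimed |C| lies below the Hamming bound.


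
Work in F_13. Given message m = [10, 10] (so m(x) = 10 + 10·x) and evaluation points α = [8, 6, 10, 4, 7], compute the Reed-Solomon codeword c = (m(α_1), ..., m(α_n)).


c = [12, 5, 6, 11, 2]

Message polynomial: m(x) = 10 + 10·x (mod 13).
For each evaluation point α_i, compute m(α_i) mod 13:
  α_1 = 8: Horner steps 10 → 12, so m(8) = 12.
  α_2 = 6: Horner steps 10 → 5, so m(6) = 5.
  α_3 = 10: Horner steps 10 → 6, so m(10) = 6.
  α_4 = 4: Horner steps 10 → 11, so m(4) = 11.
  α_5 = 7: Horner steps 10 → 2, so m(7) = 2.
Codeword c = [12, 5, 6, 11, 2] ∈ F_13^5.


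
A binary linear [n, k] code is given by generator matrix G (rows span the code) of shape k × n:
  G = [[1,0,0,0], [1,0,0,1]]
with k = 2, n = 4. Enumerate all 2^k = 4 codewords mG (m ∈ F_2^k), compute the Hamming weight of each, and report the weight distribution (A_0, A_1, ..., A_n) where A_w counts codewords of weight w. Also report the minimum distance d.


Weight distribution: A_0 = 1, A_1 = 2, A_2 = 1. Minimum distance d = 1.

Enumerate all 2^2 = 4 messages m ∈ F_2^2.
For each, compute codeword c = mG in F_2^4, then tally its weight.
  m = 00 → c = 0000, weight = 0.
  m = 10 → c = 1000, weight = 1.
  m = 01 → c = 1001, weight = 2.
  m = 11 → c = 0001, weight = 1.
Tally weights:
  weight 0: 1 codewords.
  weight 1: 2 codewords.
  weight 2: 1 codewords.
Minimum distance d = smallest w > 0 with A_w > 0 = 1.
Sanity: Σ A_w = 4 = 2^2 = 4 ✓.


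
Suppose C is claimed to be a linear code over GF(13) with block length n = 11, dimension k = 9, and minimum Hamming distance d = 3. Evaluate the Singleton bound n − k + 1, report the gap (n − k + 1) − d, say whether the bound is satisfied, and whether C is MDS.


Singleton RHS = n − k + 1 = 3, slack = 0, bound satisfied, MDS.

Singleton bound: d ≤ n − k + 1.
Here n = 11, k = 9, so n − k + 1 = 3.
Given d = 3, check d ≤ 3: YES.
Slack = (n − k + 1) − d = 0.
The code is MDS (slack = 0).
Description: the claimed parameters are [11, 9, 3]_13; such a code would be MDS (meets Singleton bound).


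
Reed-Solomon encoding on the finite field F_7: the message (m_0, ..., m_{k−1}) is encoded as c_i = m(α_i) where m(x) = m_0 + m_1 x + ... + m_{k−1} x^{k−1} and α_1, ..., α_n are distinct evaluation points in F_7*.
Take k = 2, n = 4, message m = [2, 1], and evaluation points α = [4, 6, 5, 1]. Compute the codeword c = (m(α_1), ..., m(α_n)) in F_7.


c = [6, 1, 0, 3]

Message polynomial: m(x) = 2 + 1·x (mod 7).
For each evaluation point α_i, compute m(α_i) mod 7:
  α_1 = 4: Horner steps 1 → 6, so m(4) = 6.
  α_2 = 6: Horner steps 1 → 1, so m(6) = 1.
  α_3 = 5: Horner steps 1 → 0, so m(5) = 0.
  α_4 = 1: Horner steps 1 → 3, so m(1) = 3.
Codeword c = [6, 1, 0, 3] ∈ F_7^4.


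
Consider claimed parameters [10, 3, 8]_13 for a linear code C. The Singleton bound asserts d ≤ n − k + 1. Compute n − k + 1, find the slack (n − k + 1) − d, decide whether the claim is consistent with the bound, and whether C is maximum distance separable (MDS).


Singleton RHS = n − k + 1 = 8, slack = 0, bound satisfied, MDS.

Singleton bound: d ≤ n − k + 1.
Here n = 10, k = 3, so n − k + 1 = 8.
Given d = 8, check d ≤ 8: YES.
Slack = (n − k + 1) − d = 0.
The code is MDS (slack = 0).
Description: the claimed parameters are [10, 3, 8]_13; such a code would be MDS (meets Singleton bound).


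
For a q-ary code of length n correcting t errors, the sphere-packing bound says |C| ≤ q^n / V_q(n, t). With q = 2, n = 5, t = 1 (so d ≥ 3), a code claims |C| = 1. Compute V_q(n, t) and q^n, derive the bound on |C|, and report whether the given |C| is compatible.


V_q(n, t) = 6, q^n = 32, Hamming bound = 5, |C| = 1 ≤ bound (satisfied).

Step 1: Compute V_q(n, t) = Σ_{j=0}^1 C(n, j) (q−1)^j.
  j = 0: C(5,0)·(1)^0 = 1·1 = 1.
  j = 1: C(5,1)·(1)^1 = 5·1 = 5.
  V_q(n, t) = 1 + 5 = 6.
Step 2: q^n = 2^5 = 32.
Step 3: Hamming bound ⌊q^n / V_q(n,t)⌋ = ⌊32/6⌋ = 5.
Step 4: Compare |C| = 1 to 5: satisfied.
The claimed |C| lies below the Hamming bound.


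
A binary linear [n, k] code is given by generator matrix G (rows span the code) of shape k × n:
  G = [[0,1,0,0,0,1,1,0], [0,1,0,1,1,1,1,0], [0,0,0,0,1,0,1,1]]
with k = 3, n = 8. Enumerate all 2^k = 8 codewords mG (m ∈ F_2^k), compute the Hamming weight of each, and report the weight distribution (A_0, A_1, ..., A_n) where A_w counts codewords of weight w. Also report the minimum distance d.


Weight distribution: A_0 = 1, A_2 = 1, A_3 = 3, A_4 = 2, A_5 = 1. Minimum distance d = 2.

Enumerate all 2^3 = 8 messages m ∈ F_2^3.
For each, compute codeword c = mG in F_2^8, then tally its weight.
  m = 000 → c = 00000000, weight = 0.
  m = 100 → c = 01000110, weight = 3.
  m = 010 → c = 01011110, weight = 5.
  m = 110 → c = 00011000, weight = 2.
  m = 001 → c = 00001011, weight = 3.
  m = 101 → c = 01001101, weight = 4.
  m = 011 → c = 01010101, weight = 4.
  m = 111 → c = 00010011, weight = 3.
Tally weights:
  weight 0: 1 codewords.
  weight 2: 1 codewords.
  weight 3: 3 codewords.
  weight 4: 2 codewords.
  weight 5: 1 codewords.
Minimum distance d = smallest w > 0 with A_w > 0 = 2.
Sanity: Σ A_w = 8 = 2^3 = 8 ✓.


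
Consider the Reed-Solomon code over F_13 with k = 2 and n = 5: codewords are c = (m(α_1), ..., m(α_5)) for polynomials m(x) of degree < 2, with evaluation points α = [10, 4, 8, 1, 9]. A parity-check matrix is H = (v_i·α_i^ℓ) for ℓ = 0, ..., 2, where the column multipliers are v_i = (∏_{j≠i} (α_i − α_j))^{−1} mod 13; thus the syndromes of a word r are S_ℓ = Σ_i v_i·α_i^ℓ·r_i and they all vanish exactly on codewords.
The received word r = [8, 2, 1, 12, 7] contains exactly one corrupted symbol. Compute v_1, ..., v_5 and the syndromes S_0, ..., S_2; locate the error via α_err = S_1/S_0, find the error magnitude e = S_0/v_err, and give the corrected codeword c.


S = (2, 3, 11), error at position 3, error magnitude e = 8, c = [8, 2, 6, 12, 7].

Step 1: column multipliers v_i = (∏_{j≠i}(α_i − α_j))^{−1} mod 13.
  i = 1 (α = 10): (10−4)(10−8)(10−1)(10−9) = 6·2·9·1 = 108 ≡ 4, so v_1 = 4^{−1} = 10 (mod 13).
  i = 2 (α = 4): (4−10)(4−8)(4−1)(4−9) = (−6)·(−4)·3·(−5) = −360 ≡ 4, so v_2 = 4^{−1} = 10 (mod 13).
  i = 3 (α = 8): (8−10)(8−4)(8−1)(8−9) = (−2)·4·7·(−1) = 56 ≡ 4, so v_3 = 4^{−1} = 10 (mod 13).
  i = 4 (α = 1): (1−10)(1−4)(1−8)(1−9) = (−9)·(−3)·(−7)·(−8) = 1512 ≡ 4, so v_4 = 4^{−1} = 10 (mod 13).
  i = 5 (α = 9): (9−10)(9−4)(9−8)(9−1) = (−1)·5·1·8 = −40 ≡ 12, so v_5 = 12^{−1} = 12 (mod 13).
  v = [10, 10, 10, 10, 12].
Step 2: syndromes of r = [8, 2, 1, 12, 7] (all sums mod 13).
  S_0 = Σ v_i r_i = 10·8 + 10·2 + 10·1 + 10·12 + 12·7 = 314 ≡ 2.
  S_1 = Σ v_i α_i r_i = 10·10·8 + 10·4·2 + 10·8·1 + 10·1·12 + 12·9·7 = 1836 ≡ 3.
  α_i^2 mod 13 = [9, 3, 12, 1, 3].
  S_2 = Σ v_i α_i^2 r_i = 10·9·8 + 10·3·2 + 10·12·1 + 10·1·12 + 12·3·7 = 1272 ≡ 11.
  S = (2, 3, 11) ≠ 0, so r is not a codeword (an error is present).
Step 3: locate the error. For a single error e at position i, S_ℓ = v_i·e·α_i^ℓ, so α_err = S_1/S_0.
  S_0^{−1} = 2^{−1} = 7 (mod 13), so α_err = 3·7 = 21 ≡ 8 = α_3. Error position i = 3.
  Consistency check: S_2/S_1 = 11·9 = 99 ≡ 8 = α_err ✓ (single-error assumption holds).
Step 4: error magnitude e = S_0/v_3 = S_0·∏_{j≠3}(α_3 − α_j) = 2·4 = 8 ≡ 8 (mod 13).
Step 5: correct position 3: c_3 = r_3 − e = 1 − 8 ≡ 6 (mod 13). Hence c = [8, 2, 6, 12, 7].
  Check: interpolating c through the α_i gives m(x) = 11 + 1·x (degree < 2) with m(α_i) = c_i for every i, so c is indeed a codeword.


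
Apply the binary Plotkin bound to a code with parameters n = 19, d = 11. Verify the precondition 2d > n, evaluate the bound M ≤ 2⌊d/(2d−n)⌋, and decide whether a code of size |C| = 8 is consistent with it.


Plotkin bound M ≤ 6; given |C| = 8 > bound (violated).

Check applicability: 2d = 22, n = 19.
2d − n = 3 > 0, so Plotkin applies.
Compute d/(2d−n) = 11/3 ≈ 3.6667.
⌊d/(2d−n)⌋ = 3.
Plotkin bound: M ≤ 2·3 = 6.
Given |C| = 8, check: VIOLATED.
This |C| is above the Plotkin bound, so no binary code with n = 19, d = 11 and 8 codewords exists.


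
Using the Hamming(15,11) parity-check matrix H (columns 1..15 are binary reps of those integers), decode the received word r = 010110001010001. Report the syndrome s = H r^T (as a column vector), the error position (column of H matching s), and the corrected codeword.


s = (1, 1, 1, 0)^T, error position = 14, corrected codeword c = 010110001010011

Compute s = H r^T mod 2 one row at a time:
  s_1 = 0 + 1 + 0 + 1 + 0 + 0 + 0 + 1 = 3 ≡ 1 (mod 2).
  s_2 = 1 + 1 + 0 + 0 + 0 + 0 + 0 + 1 = 3 ≡ 1 (mod 2).
  s_3 = 1 + 0 + 0 + 0 + 0 + 1 + 0 + 1 = 3 ≡ 1 (mod 2).
  s_4 = 0 + 0 + 1 + 0 + 1 + 1 + 0 + 1 = 4 ≡ 0 (mod 2).
s = (1, 1, 1, 0)^T — this equals column 14 of H (binary 1110), so error is at position 14.
Correct: flip bit 14 of r = 010110001010001 to get c = 010110001010011.
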